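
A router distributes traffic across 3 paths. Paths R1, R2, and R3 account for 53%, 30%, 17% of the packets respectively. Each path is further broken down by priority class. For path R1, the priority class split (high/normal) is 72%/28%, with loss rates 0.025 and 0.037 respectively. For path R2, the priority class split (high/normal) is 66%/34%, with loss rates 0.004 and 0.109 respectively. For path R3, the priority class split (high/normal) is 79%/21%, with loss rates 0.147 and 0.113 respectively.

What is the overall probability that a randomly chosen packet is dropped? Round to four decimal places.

P(L) ≈ 0.0507

P(L|R1) = 0.72·0.025 + 0.28·0.037 = 0.018 + 0.01036 = 0.02836
P(L|R2) = 0.66·0.004 + 0.34·0.109 = 0.00264 + 0.03706 = 0.0397
P(L|R3) = 0.79·0.147 + 0.21·0.113 = 0.11613 + 0.02373 = 0.13986
Then overall,
P(L) = 0.53·0.02836 + 0.3·0.0397 + 0.17·0.13986
      = 0.0150308 + 0.01191 + 0.0237762 = 0.050717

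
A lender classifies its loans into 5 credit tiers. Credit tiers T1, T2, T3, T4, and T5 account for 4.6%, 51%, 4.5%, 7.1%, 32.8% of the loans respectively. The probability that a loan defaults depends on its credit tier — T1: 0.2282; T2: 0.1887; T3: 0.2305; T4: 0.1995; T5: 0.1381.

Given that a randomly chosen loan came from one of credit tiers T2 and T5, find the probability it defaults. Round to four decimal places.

P(D|S) ≈ 0.1689

Let S = {T2, T5}.
P(S) = 0.51 + 0.328 = 0.838.
P(D ∩ S) = 0.1887·0.51 + 0.1381·0.328 = 0.096237 + 0.0452968 = 0.1415338.
P(D | S) = 0.1415338 / 0.838 = 0.168895…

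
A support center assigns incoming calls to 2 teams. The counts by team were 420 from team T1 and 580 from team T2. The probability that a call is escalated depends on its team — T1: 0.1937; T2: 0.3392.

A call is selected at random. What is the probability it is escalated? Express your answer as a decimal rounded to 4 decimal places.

P(E) ≈ 0.2781

Total: 420 + 580 = 1000.
P(T1) = 420/1000 = 0.42. P(T2) = 580/1000 = 0.58.
P(E) = P(E|T1)·P(T1) + P(E|T2)·P(T2)
      = 0.1937·0.42 + 0.3392·0.58
      = 0.081354 + 0.196736 = 0.27809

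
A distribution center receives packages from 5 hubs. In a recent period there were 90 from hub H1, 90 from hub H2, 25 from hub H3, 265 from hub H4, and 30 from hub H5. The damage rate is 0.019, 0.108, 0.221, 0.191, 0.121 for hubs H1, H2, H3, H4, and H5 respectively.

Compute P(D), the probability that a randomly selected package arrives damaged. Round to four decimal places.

Total: 90 + 90 + 25 + 265 + 30 = 500.
P(H1) = 90/500 = 0.18. P(H2) = 90/500 = 0.18. P(H3) = 25/500 = 0.05. P(H4) = 265/500 = 0.53. P(H5) = 30/500 = 0.06.
By the law of total probability,
P(D) = P(D|H1)·P(H1) + P(D|H2)·P(H2) + P(D|H3)·P(H3) + P(D|H4)·P(H4) + P(D|H5)·P(H5)
      = 0.019·0.18 + 0.108·0.18 + 0.221·0.05 + 0.191·0.53 + 0.121·0.06
      = 0.00342 + 0.01944 + 0.01105 + 0.10123 + 0.00726 = 0.1424

P(D) ≈ 0.1424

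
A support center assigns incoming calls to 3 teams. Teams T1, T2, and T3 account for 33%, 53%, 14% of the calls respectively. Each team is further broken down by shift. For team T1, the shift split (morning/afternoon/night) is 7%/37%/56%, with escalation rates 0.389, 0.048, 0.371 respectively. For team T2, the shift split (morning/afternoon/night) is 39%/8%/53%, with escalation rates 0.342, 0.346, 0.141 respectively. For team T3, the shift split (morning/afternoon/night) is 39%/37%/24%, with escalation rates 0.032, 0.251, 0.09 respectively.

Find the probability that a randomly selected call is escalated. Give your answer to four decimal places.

P(E|T1) = 0.07·0.389 + 0.37·0.048 + 0.56·0.371 = 0.02723 + 0.01776 + 0.20776 = 0.25275
P(E|T2) = 0.39·0.342 + 0.08·0.346 + 0.53·0.141 = 0.13338 + 0.02768 + 0.07473 = 0.23579
P(E|T3) = 0.39·0.032 + 0.37·0.251 + 0.24·0.09 = 0.01248 + 0.09287 + 0.0216 = 0.12695
Then overall,
P(E) = 0.33·0.25275 + 0.53·0.23579 + 0.14·0.12695
      = 0.0834075 + 0.1249687 + 0.017773 = 0.2261492

P(E) ≈ 0.2261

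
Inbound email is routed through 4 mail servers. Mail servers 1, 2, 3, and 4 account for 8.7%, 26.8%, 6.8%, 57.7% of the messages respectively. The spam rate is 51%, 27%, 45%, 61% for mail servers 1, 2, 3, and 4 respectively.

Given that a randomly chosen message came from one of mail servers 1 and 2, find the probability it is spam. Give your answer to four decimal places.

P(S|J) ≈ 0.3288

Let J = {1, 2}.
P(J) = 0.087 + 0.268 = 0.355.
P(S ∩ J) = 0.51·0.087 + 0.27·0.268 = 0.04437 + 0.07236 = 0.11673.
P(S | J) = 0.11673 / 0.355 = 0.328817…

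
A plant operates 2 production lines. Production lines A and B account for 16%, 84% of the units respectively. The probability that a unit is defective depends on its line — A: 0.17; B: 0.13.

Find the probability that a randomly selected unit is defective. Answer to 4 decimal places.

P(D) ≈ 0.1364

P(D) = P(D|A)·P(A) + P(D|B)·P(B)
      = 0.17·0.16 + 0.13·0.84
      = 0.0272 + 0.1092 = 0.1364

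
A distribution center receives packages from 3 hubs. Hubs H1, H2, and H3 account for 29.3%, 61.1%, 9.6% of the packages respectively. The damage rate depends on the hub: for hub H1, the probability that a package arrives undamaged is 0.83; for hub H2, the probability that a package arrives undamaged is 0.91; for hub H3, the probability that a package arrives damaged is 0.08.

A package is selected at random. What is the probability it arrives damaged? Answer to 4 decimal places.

P(D) ≈ 0.1125

P(D|H1) = 1 − 0.83 = 0.17.
P(D|H2) = 1 − 0.91 = 0.09.
P(D) = P(D|H1)·P(H1) + P(D|H2)·P(H2) + P(D|H3)·P(H3)
      = 0.17·0.293 + 0.09·0.611 + 0.08·0.096
      = 0.04981 + 0.05499 + 0.00768 = 0.11248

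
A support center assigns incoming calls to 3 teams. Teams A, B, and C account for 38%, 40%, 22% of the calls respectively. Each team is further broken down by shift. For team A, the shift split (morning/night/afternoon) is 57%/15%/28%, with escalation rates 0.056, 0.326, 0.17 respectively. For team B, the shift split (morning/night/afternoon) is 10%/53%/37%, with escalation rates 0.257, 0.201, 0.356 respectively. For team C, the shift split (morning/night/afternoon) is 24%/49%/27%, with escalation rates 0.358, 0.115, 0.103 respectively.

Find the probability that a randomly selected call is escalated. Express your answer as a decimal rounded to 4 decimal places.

P(E|A) = 0.57·0.056 + 0.15·0.326 + 0.28·0.17 = 0.03192 + 0.0489 + 0.0476 = 0.12842
P(E|B) = 0.1·0.257 + 0.53·0.201 + 0.37·0.356 = 0.0257 + 0.10653 + 0.13172 = 0.26395
P(E|C) = 0.24·0.358 + 0.49·0.115 + 0.27·0.103 = 0.08592 + 0.05635 + 0.02781 = 0.17008
By total probability over the outer partition,
P(E) = 0.38·0.12842 + 0.4·0.26395 + 0.22·0.17008
      = 0.0487996 + 0.10558 + 0.0374176 = 0.1917972

P(E) ≈ 0.1918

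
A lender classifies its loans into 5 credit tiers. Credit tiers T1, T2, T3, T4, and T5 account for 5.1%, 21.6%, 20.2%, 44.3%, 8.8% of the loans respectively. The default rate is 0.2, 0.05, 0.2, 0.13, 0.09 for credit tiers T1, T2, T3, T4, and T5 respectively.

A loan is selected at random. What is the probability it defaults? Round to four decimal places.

P(D) ≈ 0.1269

Summing over the partition,
P(D) = P(D|T1)·P(T1) + P(D|T2)·P(T2) + P(D|T3)·P(T3) + P(D|T4)·P(T4) + P(D|T5)·P(T5)
      = 0.2·0.051 + 0.05·0.216 + 0.2·0.202 + 0.13·0.443 + 0.09·0.088
      = 0.0102 + 0.0108 + 0.0404 + 0.05759 + 0.00792 = 0.12691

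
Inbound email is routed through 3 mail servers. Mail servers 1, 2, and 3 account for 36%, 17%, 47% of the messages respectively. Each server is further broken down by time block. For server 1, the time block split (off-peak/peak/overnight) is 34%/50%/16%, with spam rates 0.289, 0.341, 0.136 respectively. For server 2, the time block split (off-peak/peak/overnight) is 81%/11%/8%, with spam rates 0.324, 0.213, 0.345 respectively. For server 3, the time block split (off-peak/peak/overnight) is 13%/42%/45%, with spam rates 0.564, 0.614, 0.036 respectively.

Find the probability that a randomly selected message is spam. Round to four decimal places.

0.3212

P(S|1) = 0.34·0.289 + 0.5·0.341 + 0.16·0.136 = 0.09826 + 0.1705 + 0.02176 = 0.29052
P(S|2) = 0.81·0.324 + 0.11·0.213 + 0.08·0.345 = 0.26244 + 0.02343 + 0.0276 = 0.31347
P(S|3) = 0.13·0.564 + 0.42·0.614 + 0.45·0.036 = 0.07332 + 0.25788 + 0.0162 = 0.3474
By total probability over the outer partition,
P(S) = 0.36·0.29052 + 0.17·0.31347 + 0.47·0.3474
      = 0.1045872 + 0.0532899 + 0.163278 = 0.3211551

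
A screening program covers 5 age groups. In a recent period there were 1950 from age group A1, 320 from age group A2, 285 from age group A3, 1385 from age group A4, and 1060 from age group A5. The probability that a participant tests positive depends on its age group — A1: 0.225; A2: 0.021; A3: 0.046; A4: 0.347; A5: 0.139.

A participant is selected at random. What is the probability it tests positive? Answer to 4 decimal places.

P(T) ≈ 0.2173

Total: 1950 + 320 + 285 + 1385 + 1060 = 5000.
P(A1) = 1950/5000 = 0.39. P(A2) = 320/5000 = 0.064. P(A3) = 285/5000 = 0.057. P(A4) = 1385/5000 = 0.277. P(A5) = 1060/5000 = 0.212.
Using total probability over the partition,
P(T) = P(T|A1)·P(A1) + P(T|A2)·P(A2) + P(T|A3)·P(A3) + P(T|A4)·P(A4) + P(T|A5)·P(A5)
      = 0.225·0.39 + 0.021·0.064 + 0.046·0.057 + 0.347·0.277 + 0.139·0.212
      = 0.08775 + 0.001344 + 0.002622 + 0.096119 + 0.029468 = 0.217303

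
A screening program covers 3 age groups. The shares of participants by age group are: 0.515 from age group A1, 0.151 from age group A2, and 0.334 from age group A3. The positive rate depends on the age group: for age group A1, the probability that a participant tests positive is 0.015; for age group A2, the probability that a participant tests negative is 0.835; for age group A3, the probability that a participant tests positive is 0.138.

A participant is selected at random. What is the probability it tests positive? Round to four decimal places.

P(T|A2) = 1 − 0.835 = 0.165.
P(T) = P(T|A1)·P(A1) + P(T|A2)·P(A2) + P(T|A3)·P(A3)
      = 0.015·0.515 + 0.165·0.151 + 0.138·0.334
      = 0.007725 + 0.024915 + 0.046092 = 0.078732

0.0787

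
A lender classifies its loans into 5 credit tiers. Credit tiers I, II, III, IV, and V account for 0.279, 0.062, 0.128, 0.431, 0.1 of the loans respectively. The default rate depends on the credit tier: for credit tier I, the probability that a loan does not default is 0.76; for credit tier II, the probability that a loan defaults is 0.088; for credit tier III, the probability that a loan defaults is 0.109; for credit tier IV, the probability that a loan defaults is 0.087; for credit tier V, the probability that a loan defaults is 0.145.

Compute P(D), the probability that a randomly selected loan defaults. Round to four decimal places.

P(D|I) = 1 − 0.76 = 0.24.
P(D) = P(D|I)·P(I) + P(D|II)·P(II) + P(D|III)·P(III) + P(D|IV)·P(IV) + P(D|V)·P(V)
      = 0.24·0.279 + 0.088·0.062 + 0.109·0.128 + 0.087·0.431 + 0.145·0.1
      = 0.06696 + 0.005456 + 0.013952 + 0.037497 + 0.0145 = 0.138365

0.1384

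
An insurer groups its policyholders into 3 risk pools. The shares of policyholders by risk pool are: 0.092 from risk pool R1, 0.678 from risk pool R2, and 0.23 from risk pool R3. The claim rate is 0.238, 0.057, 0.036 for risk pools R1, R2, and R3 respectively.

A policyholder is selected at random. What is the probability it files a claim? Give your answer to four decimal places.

By the law of total probability,
P(C) = P(C|R1)·P(R1) + P(C|R2)·P(R2) + P(C|R3)·P(R3)
      = 0.238·0.092 + 0.057·0.678 + 0.036·0.23
      = 0.021896 + 0.038646 + 0.00828 = 0.068822

0.0688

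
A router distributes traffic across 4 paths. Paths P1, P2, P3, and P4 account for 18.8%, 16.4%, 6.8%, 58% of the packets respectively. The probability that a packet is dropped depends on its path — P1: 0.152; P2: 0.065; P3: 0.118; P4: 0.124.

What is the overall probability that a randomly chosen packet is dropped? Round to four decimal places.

Summing over the partition,
P(L) = P(L|P1)·P(P1) + P(L|P2)·P(P2) + P(L|P3)·P(P3) + P(L|P4)·P(P4)
      = 0.152·0.188 + 0.065·0.164 + 0.118·0.068 + 0.124·0.58
      = 0.028576 + 0.01066 + 0.008024 + 0.07192 = 0.11918

0.1192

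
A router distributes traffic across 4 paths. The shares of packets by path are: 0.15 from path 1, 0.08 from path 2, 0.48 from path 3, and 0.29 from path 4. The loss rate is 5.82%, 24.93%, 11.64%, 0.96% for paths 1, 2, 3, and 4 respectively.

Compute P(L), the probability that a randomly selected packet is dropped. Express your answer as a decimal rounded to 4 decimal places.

P(L) ≈ 0.0873

P(L) = P(L|1)·P(1) + P(L|2)·P(2) + P(L|3)·P(3) + P(L|4)·P(4)
      = 0.0582·0.15 + 0.2493·0.08 + 0.1164·0.48 + 0.0096·0.29
      = 0.00873 + 0.019944 + 0.055872 + 0.002784 = 0.08733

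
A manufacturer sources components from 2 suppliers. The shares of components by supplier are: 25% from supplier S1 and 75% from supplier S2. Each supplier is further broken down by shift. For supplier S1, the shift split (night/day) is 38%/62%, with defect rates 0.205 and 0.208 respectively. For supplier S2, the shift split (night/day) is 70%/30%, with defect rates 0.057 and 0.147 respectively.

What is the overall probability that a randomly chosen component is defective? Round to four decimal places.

P(D) ≈ 0.1147

P(D|S1) = 0.38·0.205 + 0.62·0.208 = 0.0779 + 0.12896 = 0.20686
P(D|S2) = 0.7·0.057 + 0.3·0.147 = 0.0399 + 0.0441 = 0.084
Then overall,
P(D) = 0.25·0.20686 + 0.75·0.084
      = 0.051715 + 0.063 = 0.114715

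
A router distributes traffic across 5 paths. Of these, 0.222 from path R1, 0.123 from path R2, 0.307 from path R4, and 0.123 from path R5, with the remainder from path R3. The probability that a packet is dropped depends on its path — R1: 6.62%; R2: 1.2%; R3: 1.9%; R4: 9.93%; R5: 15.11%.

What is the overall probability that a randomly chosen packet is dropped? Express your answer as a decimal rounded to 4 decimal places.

P(R3) = 1 − (0.222 + 0.123 + 0.307 + 0.123) = 0.225.
Using total probability over the partition,
P(L) = P(L|R1)·P(R1) + P(L|R2)·P(R2) + P(L|R3)·P(R3) + P(L|R4)·P(R4) + P(L|R5)·P(R5)
      = 0.0662·0.222 + 0.012·0.123 + 0.019·0.225 + 0.0993·0.307 + 0.1511·0.123
      = 0.0146964 + 0.001476 + 0.004275 + 0.0304851 + 0.0185853 = 0.0695178

P(L) ≈ 0.0695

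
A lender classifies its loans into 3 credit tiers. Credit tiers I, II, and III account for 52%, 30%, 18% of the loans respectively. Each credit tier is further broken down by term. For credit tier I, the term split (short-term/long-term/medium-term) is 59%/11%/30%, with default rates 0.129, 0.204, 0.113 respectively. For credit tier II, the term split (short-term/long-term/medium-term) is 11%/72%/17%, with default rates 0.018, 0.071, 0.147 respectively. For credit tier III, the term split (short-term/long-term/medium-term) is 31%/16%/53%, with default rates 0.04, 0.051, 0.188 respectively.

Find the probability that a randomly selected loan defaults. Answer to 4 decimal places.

P(D|I) = 0.59·0.129 + 0.11·0.204 + 0.3·0.113 = 0.07611 + 0.02244 + 0.0339 = 0.13245
P(D|II) = 0.11·0.018 + 0.72·0.071 + 0.17·0.147 = 0.00198 + 0.05112 + 0.02499 = 0.07809
P(D|III) = 0.31·0.04 + 0.16·0.051 + 0.53·0.188 = 0.0124 + 0.00816 + 0.09964 = 0.1202
By total probability over the outer partition,
P(D) = 0.52·0.13245 + 0.3·0.07809 + 0.18·0.1202
      = 0.068874 + 0.023427 + 0.021636 = 0.113937

0.1139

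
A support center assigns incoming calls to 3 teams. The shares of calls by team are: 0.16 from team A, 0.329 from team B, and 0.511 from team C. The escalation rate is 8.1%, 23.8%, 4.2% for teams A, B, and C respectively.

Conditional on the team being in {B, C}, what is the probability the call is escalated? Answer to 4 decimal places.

0.1188

Let S = {B, C}.
P(S) = 0.329 + 0.511 = 0.84.
P(E ∩ S) = 0.238·0.329 + 0.042·0.511 = 0.078302 + 0.021462 = 0.099764.
P(E | S) = 0.099764 / 0.84 = 0.118767…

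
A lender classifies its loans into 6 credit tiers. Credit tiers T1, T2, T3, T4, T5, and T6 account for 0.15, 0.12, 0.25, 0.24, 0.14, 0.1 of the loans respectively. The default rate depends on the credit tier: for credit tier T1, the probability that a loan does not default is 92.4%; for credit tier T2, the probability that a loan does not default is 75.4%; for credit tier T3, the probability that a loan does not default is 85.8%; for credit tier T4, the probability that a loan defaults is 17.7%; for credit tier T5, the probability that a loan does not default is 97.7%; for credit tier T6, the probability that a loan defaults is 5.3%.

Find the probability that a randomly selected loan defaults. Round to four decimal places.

P(D|T1) = 1 − 0.924 = 0.076.
P(D|T2) = 1 − 0.754 = 0.246.
P(D|T3) = 1 − 0.858 = 0.142.
P(D|T5) = 1 − 0.977 = 0.023.
By the law of total probability,
P(D) = P(D|T1)·P(T1) + P(D|T2)·P(T2) + P(D|T3)·P(T3) + P(D|T4)·P(T4) + P(D|T5)·P(T5) + P(D|T6)·P(T6)
      = 0.076·0.15 + 0.246·0.12 + 0.142·0.25 + 0.177·0.24 + 0.023·0.14 + 0.053·0.1
      = 0.0114 + 0.02952 + 0.0355 + 0.04248 + 0.00322 + 0.0053 = 0.12742

P(D) ≈ 0.1274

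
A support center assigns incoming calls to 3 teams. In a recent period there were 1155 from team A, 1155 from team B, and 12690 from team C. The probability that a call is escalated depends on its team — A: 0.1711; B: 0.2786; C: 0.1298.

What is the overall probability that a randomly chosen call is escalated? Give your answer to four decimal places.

Total: 1155 + 1155 + 12690 = 15000.
P(A) = 1155/15000 = 0.077. P(B) = 1155/15000 = 0.077. P(C) = 12690/15000 = 0.846.
Using total probability over the partition,
P(E) = P(E|A)·P(A) + P(E|B)·P(B) + P(E|C)·P(C)
      = 0.1711·0.077 + 0.2786·0.077 + 0.1298·0.846
      = 0.0131747 + 0.0214522 + 0.1098108 = 0.1444377

P(E) ≈ 0.1444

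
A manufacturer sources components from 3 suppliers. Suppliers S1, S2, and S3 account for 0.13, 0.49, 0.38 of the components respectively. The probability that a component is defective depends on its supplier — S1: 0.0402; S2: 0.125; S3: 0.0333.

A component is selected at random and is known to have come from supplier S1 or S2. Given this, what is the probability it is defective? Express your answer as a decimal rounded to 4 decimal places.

Let S = {S1, S2}.
P(S) = 0.13 + 0.49 = 0.62.
P(D ∩ S) = 0.0402·0.13 + 0.125·0.49 = 0.005226 + 0.06125 = 0.066476.
P(D | S) = 0.066476 / 0.62 = 0.107219…

0.1072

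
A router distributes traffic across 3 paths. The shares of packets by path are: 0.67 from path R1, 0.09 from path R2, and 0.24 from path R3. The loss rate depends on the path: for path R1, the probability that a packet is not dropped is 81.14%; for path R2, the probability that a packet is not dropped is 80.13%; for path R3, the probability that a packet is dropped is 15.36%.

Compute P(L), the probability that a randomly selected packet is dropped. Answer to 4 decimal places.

P(L) ≈ 0.1811

P(L|R1) = 1 − 0.8114 = 0.1886.
P(L|R2) = 1 − 0.8013 = 0.1987.
Summing over the partition,
P(L) = P(L|R1)·P(R1) + P(L|R2)·P(R2) + P(L|R3)·P(R3)
      = 0.1886·0.67 + 0.1987·0.09 + 0.1536·0.24
      = 0.126362 + 0.017883 + 0.036864 = 0.181109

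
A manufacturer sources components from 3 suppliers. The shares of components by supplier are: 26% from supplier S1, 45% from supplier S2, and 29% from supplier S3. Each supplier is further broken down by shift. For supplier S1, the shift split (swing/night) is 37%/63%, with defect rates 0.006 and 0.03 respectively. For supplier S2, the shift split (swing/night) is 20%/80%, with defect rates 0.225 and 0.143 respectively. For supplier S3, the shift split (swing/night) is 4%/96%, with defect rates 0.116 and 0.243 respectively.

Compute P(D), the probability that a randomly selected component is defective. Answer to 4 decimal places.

P(D) ≈ 0.1462

P(D|S1) = 0.37·0.006 + 0.63·0.03 = 0.00222 + 0.0189 = 0.02112
P(D|S2) = 0.2·0.225 + 0.8·0.143 = 0.045 + 0.1144 = 0.1594
P(D|S3) = 0.04·0.116 + 0.96·0.243 = 0.00464 + 0.23328 = 0.23792
By total probability over the outer partition,
P(D) = 0.26·0.02112 + 0.45·0.1594 + 0.29·0.23792
      = 0.0054912 + 0.07173 + 0.0689968 = 0.146218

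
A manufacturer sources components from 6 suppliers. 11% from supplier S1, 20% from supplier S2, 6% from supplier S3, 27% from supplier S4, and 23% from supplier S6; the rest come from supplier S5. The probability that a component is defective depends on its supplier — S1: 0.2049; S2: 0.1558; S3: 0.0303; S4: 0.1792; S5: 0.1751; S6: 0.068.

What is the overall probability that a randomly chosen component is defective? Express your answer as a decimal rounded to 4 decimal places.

P(S5) = 1 − (0.11 + 0.2 + 0.06 + 0.27 + 0.23) = 0.13.
P(D) = P(D|S1)·P(S1) + P(D|S2)·P(S2) + P(D|S3)·P(S3) + P(D|S4)·P(S4) + P(D|S5)·P(S5) + P(D|S6)·P(S6)
      = 0.2049·0.11 + 0.1558·0.2 + 0.0303·0.06 + 0.1792·0.27 + 0.1751·0.13 + 0.068·0.23
      = 0.022539 + 0.03116 + 0.001818 + 0.048384 + 0.022763 + 0.01564 = 0.142304

P(D) ≈ 0.1423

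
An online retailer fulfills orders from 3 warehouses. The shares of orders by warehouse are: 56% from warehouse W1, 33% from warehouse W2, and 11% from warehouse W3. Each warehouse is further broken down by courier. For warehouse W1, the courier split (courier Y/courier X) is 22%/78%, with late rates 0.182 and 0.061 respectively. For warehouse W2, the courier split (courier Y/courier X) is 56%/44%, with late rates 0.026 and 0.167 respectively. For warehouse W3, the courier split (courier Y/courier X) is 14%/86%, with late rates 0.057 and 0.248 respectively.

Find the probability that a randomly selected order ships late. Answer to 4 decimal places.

P(L|W1) = 0.22·0.182 + 0.78·0.061 = 0.04004 + 0.04758 = 0.08762
P(L|W2) = 0.56·0.026 + 0.44·0.167 = 0.01456 + 0.07348 = 0.08804
P(L|W3) = 0.14·0.057 + 0.86·0.248 = 0.00798 + 0.21328 = 0.22126
By total probability over the outer partition,
P(L) = 0.56·0.08762 + 0.33·0.08804 + 0.11·0.22126
      = 0.0490672 + 0.0290532 + 0.0243386 = 0.102459

0.1025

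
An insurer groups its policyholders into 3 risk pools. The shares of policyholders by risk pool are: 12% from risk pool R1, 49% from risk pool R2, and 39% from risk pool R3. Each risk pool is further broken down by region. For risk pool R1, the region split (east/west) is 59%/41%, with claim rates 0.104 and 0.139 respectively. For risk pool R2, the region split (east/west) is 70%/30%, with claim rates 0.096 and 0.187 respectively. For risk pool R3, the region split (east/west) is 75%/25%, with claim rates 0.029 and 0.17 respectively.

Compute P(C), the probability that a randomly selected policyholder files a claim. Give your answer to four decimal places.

0.0997

P(C|R1) = 0.59·0.104 + 0.41·0.139 = 0.06136 + 0.05699 = 0.11835
P(C|R2) = 0.7·0.096 + 0.3·0.187 = 0.0672 + 0.0561 = 0.1233
P(C|R3) = 0.75·0.029 + 0.25·0.17 = 0.02175 + 0.0425 = 0.06425
By total probability over the outer partition,
P(C) = 0.12·0.11835 + 0.49·0.1233 + 0.39·0.06425
      = 0.014202 + 0.060417 + 0.0250575 = 0.0996765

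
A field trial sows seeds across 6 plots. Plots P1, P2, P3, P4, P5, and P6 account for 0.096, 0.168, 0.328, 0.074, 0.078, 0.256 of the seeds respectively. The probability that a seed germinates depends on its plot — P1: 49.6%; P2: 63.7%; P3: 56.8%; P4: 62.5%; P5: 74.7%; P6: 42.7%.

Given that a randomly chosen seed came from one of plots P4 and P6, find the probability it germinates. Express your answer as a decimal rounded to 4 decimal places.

P(G|S) ≈ 0.4714

Let S = {P4, P6}.
P(S) = 0.074 + 0.256 = 0.33.
P(G ∩ S) = 0.625·0.074 + 0.427·0.256 = 0.04625 + 0.109312 = 0.155562.
P(G | S) = 0.155562 / 0.33 = 0.471400…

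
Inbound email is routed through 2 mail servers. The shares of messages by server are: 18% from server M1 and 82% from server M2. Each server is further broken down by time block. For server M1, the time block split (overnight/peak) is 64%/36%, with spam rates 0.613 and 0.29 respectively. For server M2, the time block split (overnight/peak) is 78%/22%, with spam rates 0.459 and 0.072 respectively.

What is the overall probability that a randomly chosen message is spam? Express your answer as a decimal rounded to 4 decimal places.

P(S|M1) = 0.64·0.613 + 0.36·0.29 = 0.39232 + 0.1044 = 0.49672
P(S|M2) = 0.78·0.459 + 0.22·0.072 = 0.35802 + 0.01584 = 0.37386
Then overall,
P(S) = 0.18·0.49672 + 0.82·0.37386
      = 0.0894096 + 0.3065652 = 0.3959748

P(S) ≈ 0.3960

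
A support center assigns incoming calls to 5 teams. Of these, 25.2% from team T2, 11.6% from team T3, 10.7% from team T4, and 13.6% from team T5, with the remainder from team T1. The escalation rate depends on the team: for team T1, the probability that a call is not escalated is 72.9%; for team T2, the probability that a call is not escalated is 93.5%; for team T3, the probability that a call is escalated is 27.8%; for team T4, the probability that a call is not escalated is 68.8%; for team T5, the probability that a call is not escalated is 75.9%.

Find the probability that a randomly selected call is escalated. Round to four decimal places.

P(E) ≈ 0.2202

P(T1) = 1 − (0.252 + 0.116 + 0.107 + 0.136) = 0.389.
P(E|T1) = 1 − 0.729 = 0.271.
P(E|T2) = 1 − 0.935 = 0.065.
P(E|T4) = 1 − 0.688 = 0.312.
P(E|T5) = 1 − 0.759 = 0.241.
P(E) = P(E|T1)·P(T1) + P(E|T2)·P(T2) + P(E|T3)·P(T3) + P(E|T4)·P(T4) + P(E|T5)·P(T5)
      = 0.271·0.389 + 0.065·0.252 + 0.278·0.116 + 0.312·0.107 + 0.241·0.136
      = 0.105419 + 0.01638 + 0.032248 + 0.033384 + 0.032776 = 0.220207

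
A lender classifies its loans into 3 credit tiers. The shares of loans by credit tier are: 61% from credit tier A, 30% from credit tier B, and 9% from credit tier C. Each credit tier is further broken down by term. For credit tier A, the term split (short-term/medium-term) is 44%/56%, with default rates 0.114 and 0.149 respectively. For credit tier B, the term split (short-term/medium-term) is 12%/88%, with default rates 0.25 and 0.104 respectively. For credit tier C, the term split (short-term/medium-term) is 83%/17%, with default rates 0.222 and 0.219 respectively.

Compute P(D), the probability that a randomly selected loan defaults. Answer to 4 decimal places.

P(D|A) = 0.44·0.114 + 0.56·0.149 = 0.05016 + 0.08344 = 0.1336
P(D|B) = 0.12·0.25 + 0.88·0.104 = 0.03 + 0.09152 = 0.12152
P(D|C) = 0.83·0.222 + 0.17·0.219 = 0.18426 + 0.03723 = 0.22149
Then overall,
P(D) = 0.61·0.1336 + 0.3·0.12152 + 0.09·0.22149
      = 0.081496 + 0.036456 + 0.0199341 = 0.1378861

0.1379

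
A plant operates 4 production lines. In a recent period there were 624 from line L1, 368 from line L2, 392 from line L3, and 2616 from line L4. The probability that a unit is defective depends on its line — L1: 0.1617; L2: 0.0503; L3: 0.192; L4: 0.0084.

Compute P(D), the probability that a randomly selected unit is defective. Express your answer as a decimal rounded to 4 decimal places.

Total: 624 + 368 + 392 + 2616 = 4000.
P(L1) = 624/4000 = 0.156. P(L2) = 368/4000 = 0.092. P(L3) = 392/4000 = 0.098. P(L4) = 2616/4000 = 0.654.
P(D) = P(D|L1)·P(L1) + P(D|L2)·P(L2) + P(D|L3)·P(L3) + P(D|L4)·P(L4)
      = 0.1617·0.156 + 0.0503·0.092 + 0.192·0.098 + 0.0084·0.654
      = 0.0252252 + 0.0046276 + 0.018816 + 0.0054936 = 0.0541624

P(D) ≈ 0.0542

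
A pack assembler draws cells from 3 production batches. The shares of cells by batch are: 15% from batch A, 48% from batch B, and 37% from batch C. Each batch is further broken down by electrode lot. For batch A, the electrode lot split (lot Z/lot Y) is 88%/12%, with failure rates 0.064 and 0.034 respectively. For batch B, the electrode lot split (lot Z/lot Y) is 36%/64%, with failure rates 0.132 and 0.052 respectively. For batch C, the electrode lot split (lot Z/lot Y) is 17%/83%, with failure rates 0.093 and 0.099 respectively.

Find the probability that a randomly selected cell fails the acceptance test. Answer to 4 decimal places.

0.0841

P(F|A) = 0.88·0.064 + 0.12·0.034 = 0.05632 + 0.00408 = 0.0604
P(F|B) = 0.36·0.132 + 0.64·0.052 = 0.04752 + 0.03328 = 0.0808
P(F|C) = 0.17·0.093 + 0.83·0.099 = 0.01581 + 0.08217 = 0.09798
By total probability over the outer partition,
P(F) = 0.15·0.0604 + 0.48·0.0808 + 0.37·0.09798
      = 0.00906 + 0.038784 + 0.0362526 = 0.0840966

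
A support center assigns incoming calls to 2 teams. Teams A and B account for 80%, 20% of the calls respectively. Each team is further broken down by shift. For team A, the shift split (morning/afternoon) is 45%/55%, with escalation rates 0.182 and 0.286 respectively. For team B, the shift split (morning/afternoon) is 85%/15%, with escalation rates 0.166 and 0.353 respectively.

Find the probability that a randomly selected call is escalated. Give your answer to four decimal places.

P(E) ≈ 0.2302

P(E|A) = 0.45·0.182 + 0.55·0.286 = 0.0819 + 0.1573 = 0.2392
P(E|B) = 0.85·0.166 + 0.15·0.353 = 0.1411 + 0.05295 = 0.19405
Then overall,
P(E) = 0.8·0.2392 + 0.2·0.19405
      = 0.19136 + 0.03881 = 0.23017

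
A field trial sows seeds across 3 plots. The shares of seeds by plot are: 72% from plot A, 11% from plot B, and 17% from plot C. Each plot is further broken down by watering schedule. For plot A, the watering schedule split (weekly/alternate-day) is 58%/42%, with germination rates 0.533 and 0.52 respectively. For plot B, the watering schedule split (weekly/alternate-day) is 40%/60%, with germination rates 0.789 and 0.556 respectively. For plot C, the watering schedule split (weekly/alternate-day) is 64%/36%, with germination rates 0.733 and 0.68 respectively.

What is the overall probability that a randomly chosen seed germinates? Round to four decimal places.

0.5726

P(G|A) = 0.58·0.533 + 0.42·0.52 = 0.30914 + 0.2184 = 0.52754
P(G|B) = 0.4·0.789 + 0.6·0.556 = 0.3156 + 0.3336 = 0.6492
P(G|C) = 0.64·0.733 + 0.36·0.68 = 0.46912 + 0.2448 = 0.71392
By total probability over the outer partition,
P(G) = 0.72·0.52754 + 0.11·0.6492 + 0.17·0.71392
      = 0.3798288 + 0.071412 + 0.1213664 = 0.5726072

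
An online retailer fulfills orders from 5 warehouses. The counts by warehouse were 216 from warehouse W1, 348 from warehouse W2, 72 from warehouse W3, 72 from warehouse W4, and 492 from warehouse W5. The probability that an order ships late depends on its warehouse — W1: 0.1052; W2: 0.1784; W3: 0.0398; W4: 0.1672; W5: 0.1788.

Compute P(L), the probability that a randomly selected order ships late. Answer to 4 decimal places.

0.1564

Total: 216 + 348 + 72 + 72 + 492 = 1200.
P(W1) = 216/1200 = 0.18. P(W2) = 348/1200 = 0.29. P(W3) = 72/1200 = 0.06. P(W4) = 72/1200 = 0.06. P(W5) = 492/1200 = 0.41.
By the law of total probability,
P(L) = P(L|W1)·P(W1) + P(L|W2)·P(W2) + P(L|W3)·P(W3) + P(L|W4)·P(W4) + P(L|W5)·P(W5)
      = 0.1052·0.18 + 0.1784·0.29 + 0.0398·0.06 + 0.1672·0.06 + 0.1788·0.41
      = 0.018936 + 0.051736 + 0.002388 + 0.010032 + 0.073308 = 0.1564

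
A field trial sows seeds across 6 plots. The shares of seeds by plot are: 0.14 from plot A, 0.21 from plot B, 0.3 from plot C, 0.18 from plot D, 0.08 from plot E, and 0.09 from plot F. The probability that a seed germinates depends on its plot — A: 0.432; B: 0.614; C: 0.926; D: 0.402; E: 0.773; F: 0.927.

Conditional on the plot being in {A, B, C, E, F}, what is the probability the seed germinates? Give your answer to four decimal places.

0.7469

Let S = {A, B, C, E, F}.
P(S) = 0.14 + 0.21 + 0.3 + 0.08 + 0.09 = 0.82.
P(G ∩ S) = 0.432·0.14 + 0.614·0.21 + 0.926·0.3 + 0.773·0.08 + 0.927·0.09 = 0.06048 + 0.12894 + 0.2778 + 0.06184 + 0.08343 = 0.61249.
P(G | S) = 0.61249 / 0.82 = 0.746939…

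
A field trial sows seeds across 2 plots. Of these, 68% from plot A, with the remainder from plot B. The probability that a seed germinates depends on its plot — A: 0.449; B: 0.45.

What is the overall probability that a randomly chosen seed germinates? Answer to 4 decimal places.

P(B) = 1 − (0.68) = 0.32.
Using total probability over the partition,
P(G) = P(G|A)·P(A) + P(G|B)·P(B)
      = 0.449·0.68 + 0.45·0.32
      = 0.30532 + 0.144 = 0.44932

P(G) ≈ 0.4493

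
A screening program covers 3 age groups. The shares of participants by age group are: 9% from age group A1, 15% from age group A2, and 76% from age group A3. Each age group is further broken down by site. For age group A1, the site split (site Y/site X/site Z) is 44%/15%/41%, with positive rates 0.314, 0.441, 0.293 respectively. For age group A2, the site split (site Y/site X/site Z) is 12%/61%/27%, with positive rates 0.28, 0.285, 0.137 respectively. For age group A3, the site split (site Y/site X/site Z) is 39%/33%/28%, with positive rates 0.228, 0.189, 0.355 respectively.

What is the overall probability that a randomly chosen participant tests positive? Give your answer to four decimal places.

0.2564

P(T|A1) = 0.44·0.314 + 0.15·0.441 + 0.41·0.293 = 0.13816 + 0.06615 + 0.12013 = 0.32444
P(T|A2) = 0.12·0.28 + 0.61·0.285 + 0.27·0.137 = 0.0336 + 0.17385 + 0.03699 = 0.24444
P(T|A3) = 0.39·0.228 + 0.33·0.189 + 0.28·0.355 = 0.08892 + 0.06237 + 0.0994 = 0.25069
By total probability over the outer partition,
P(T) = 0.09·0.32444 + 0.15·0.24444 + 0.76·0.25069
      = 0.0291996 + 0.036666 + 0.1905244 = 0.25639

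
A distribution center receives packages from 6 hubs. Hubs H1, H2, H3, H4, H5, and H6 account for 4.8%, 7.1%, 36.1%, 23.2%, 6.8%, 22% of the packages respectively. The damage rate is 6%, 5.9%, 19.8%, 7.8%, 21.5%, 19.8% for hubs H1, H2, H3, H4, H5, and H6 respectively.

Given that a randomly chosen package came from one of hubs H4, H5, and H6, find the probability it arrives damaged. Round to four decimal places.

0.1467

Let S = {H4, H5, H6}.
P(S) = 0.232 + 0.068 + 0.22 = 0.52.
P(D ∩ S) = 0.078·0.232 + 0.215·0.068 + 0.198·0.22 = 0.018096 + 0.01462 + 0.04356 = 0.076276.
P(D | S) = 0.076276 / 0.52 = 0.146685…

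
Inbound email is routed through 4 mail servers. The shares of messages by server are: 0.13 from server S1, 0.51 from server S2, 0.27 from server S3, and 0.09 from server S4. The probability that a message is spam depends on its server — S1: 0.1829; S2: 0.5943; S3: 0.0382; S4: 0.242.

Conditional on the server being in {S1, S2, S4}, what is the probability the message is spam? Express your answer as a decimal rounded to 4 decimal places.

Let J = {S1, S2, S4}.
P(J) = 0.13 + 0.51 + 0.09 = 0.73.
P(S ∩ J) = 0.1829·0.13 + 0.5943·0.51 + 0.242·0.09 = 0.023777 + 0.303093 + 0.02178 = 0.34865.
P(S | J) = 0.34865 / 0.73 = 0.477603…

0.4776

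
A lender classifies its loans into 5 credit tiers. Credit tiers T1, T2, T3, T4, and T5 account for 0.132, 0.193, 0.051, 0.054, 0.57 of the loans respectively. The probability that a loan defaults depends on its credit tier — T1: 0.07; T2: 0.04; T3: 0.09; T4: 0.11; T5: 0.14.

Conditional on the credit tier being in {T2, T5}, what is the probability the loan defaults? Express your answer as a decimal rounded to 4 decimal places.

Let S = {T2, T5}.
P(S) = 0.193 + 0.57 = 0.763.
P(D ∩ S) = 0.04·0.193 + 0.14·0.57 = 0.00772 + 0.0798 = 0.08752.
P(D | S) = 0.08752 / 0.763 = 0.114705…

P(D|S) ≈ 0.1147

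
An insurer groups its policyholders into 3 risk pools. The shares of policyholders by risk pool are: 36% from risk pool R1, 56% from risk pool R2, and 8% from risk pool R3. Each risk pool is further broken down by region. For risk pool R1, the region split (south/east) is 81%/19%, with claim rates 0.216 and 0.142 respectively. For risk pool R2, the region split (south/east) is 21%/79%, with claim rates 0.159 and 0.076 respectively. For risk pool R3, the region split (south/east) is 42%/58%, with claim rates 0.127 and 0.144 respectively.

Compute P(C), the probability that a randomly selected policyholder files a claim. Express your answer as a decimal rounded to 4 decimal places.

0.1360

P(C|R1) = 0.81·0.216 + 0.19·0.142 = 0.17496 + 0.02698 = 0.20194
P(C|R2) = 0.21·0.159 + 0.79·0.076 = 0.03339 + 0.06004 = 0.09343
P(C|R3) = 0.42·0.127 + 0.58·0.144 = 0.05334 + 0.08352 = 0.13686
Then overall,
P(C) = 0.36·0.20194 + 0.56·0.09343 + 0.08·0.13686
      = 0.0726984 + 0.0523208 + 0.0109488 = 0.135968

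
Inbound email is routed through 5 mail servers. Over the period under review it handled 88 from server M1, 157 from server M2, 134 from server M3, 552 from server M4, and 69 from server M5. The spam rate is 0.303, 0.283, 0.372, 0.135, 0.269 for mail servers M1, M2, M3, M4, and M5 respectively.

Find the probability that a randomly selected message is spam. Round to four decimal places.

Total: 88 + 157 + 134 + 552 + 69 = 1000.
P(M1) = 88/1000 = 0.088. P(M2) = 157/1000 = 0.157. P(M3) = 134/1000 = 0.134. P(M4) = 552/1000 = 0.552. P(M5) = 69/1000 = 0.069.
Using total probability over the partition,
P(S) = P(S|M1)·P(M1) + P(S|M2)·P(M2) + P(S|M3)·P(M3) + P(S|M4)·P(M4) + P(S|M5)·P(M5)
      = 0.303·0.088 + 0.283·0.157 + 0.372·0.134 + 0.135·0.552 + 0.269·0.069
      = 0.026664 + 0.044431 + 0.049848 + 0.07452 + 0.018561 = 0.214024

P(S) ≈ 0.2140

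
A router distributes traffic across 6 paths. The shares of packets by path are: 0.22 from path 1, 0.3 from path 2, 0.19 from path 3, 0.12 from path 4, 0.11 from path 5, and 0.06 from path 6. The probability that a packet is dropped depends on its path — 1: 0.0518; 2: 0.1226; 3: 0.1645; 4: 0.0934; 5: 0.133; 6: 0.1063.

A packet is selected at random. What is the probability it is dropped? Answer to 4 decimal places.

By the law of total probability,
P(L) = P(L|1)·P(1) + P(L|2)·P(2) + P(L|3)·P(3) + P(L|4)·P(4) + P(L|5)·P(5) + P(L|6)·P(6)
      = 0.0518·0.22 + 0.1226·0.3 + 0.1645·0.19 + 0.0934·0.12 + 0.133·0.11 + 0.1063·0.06
      = 0.011396 + 0.03678 + 0.031255 + 0.011208 + 0.01463 + 0.006378 = 0.111647

P(L) ≈ 0.1116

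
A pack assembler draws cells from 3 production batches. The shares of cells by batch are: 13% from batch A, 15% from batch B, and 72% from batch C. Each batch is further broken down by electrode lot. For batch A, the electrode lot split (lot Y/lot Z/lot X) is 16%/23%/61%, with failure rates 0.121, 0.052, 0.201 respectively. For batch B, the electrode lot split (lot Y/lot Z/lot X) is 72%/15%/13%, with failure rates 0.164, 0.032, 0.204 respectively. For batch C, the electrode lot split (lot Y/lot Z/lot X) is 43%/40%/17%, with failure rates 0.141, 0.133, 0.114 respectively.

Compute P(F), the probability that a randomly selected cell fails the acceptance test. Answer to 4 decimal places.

P(F) ≈ 0.1383

P(F|A) = 0.16·0.121 + 0.23·0.052 + 0.61·0.201 = 0.01936 + 0.01196 + 0.12261 = 0.15393
P(F|B) = 0.72·0.164 + 0.15·0.032 + 0.13·0.204 = 0.11808 + 0.0048 + 0.02652 = 0.1494
P(F|C) = 0.43·0.141 + 0.4·0.133 + 0.17·0.114 = 0.06063 + 0.0532 + 0.01938 = 0.13321
By total probability over the outer partition,
P(F) = 0.13·0.15393 + 0.15·0.1494 + 0.72·0.13321
      = 0.0200109 + 0.02241 + 0.0959112 = 0.1383321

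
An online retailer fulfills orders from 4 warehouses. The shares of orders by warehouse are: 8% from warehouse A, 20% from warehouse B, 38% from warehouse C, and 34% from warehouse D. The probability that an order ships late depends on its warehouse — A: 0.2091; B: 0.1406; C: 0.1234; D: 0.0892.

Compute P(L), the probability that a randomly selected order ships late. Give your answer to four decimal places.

0.1221

P(L) = P(L|A)·P(A) + P(L|B)·P(B) + P(L|C)·P(C) + P(L|D)·P(D)
      = 0.2091·0.08 + 0.1406·0.2 + 0.1234·0.38 + 0.0892·0.34
      = 0.016728 + 0.02812 + 0.046892 + 0.030328 = 0.122068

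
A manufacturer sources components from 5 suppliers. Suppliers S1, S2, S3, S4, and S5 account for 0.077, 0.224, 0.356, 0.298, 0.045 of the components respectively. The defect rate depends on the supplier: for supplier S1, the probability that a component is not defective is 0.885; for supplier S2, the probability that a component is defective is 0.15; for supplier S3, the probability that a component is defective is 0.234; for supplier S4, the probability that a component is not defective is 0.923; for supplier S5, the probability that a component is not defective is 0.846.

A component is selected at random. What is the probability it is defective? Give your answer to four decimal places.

0.1556

P(D|S1) = 1 − 0.885 = 0.115.
P(D|S4) = 1 − 0.923 = 0.077.
P(D|S5) = 1 − 0.846 = 0.154.
Summing over the partition,
P(D) = P(D|S1)·P(S1) + P(D|S2)·P(S2) + P(D|S3)·P(S3) + P(D|S4)·P(S4) + P(D|S5)·P(S5)
      = 0.115·0.077 + 0.15·0.224 + 0.234·0.356 + 0.077·0.298 + 0.154·0.045
      = 0.008855 + 0.0336 + 0.083304 + 0.022946 + 0.00693 = 0.155635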